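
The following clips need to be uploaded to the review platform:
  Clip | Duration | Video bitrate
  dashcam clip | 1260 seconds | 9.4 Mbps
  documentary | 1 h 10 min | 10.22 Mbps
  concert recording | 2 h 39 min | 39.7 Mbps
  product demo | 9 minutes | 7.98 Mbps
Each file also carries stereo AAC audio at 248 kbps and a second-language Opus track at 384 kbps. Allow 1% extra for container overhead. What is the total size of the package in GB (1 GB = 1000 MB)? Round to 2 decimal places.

56.51 GB

Audio total: 248 + 384 = 632 kbps = 0.632 Mbps.
dashcam clip: 10.032 Mbps × 1260 s × 1.01 = 12766.7 Mb
documentary: 10.852 Mbps × 4200 s × 1.01 = 46034.2 Mb
concert recording: 40.332 Mbps × 9540 s × 1.01 = 388615.0 Mb
product demo: 8.612 Mbps × 540 s × 1.01 = 4697.0 Mb
Total: 452112.8 Mb = 56514.1 MB.
= 56.51 GB.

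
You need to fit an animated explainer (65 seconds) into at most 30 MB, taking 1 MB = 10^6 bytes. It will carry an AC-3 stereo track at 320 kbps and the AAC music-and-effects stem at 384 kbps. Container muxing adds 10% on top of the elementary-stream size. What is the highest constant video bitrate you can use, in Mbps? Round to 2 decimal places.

Budget: 30 MB = 240.0 Mb.
Stream payload after overhead: 240.0 / 1.10 = 218.2 Mb.
Total bitrate budget: 218.2 Mb / 65 s = 3.357 Mbps.
Audio total: 320 + 384 = 704 kbps = 0.704 Mbps.
Video: 3.357 − 0.704 = 2.653 Mbps.

2.65 Mbps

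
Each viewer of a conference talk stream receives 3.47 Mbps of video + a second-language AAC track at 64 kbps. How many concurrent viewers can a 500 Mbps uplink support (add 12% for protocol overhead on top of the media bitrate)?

Audio: 64 kbps = 0.064 Mbps.
Per-viewer media rate: 3.534 Mbps.
On the wire with 12% overhead: 3.958 Mbps.
500 Mbps = 500.0 Mbps; 500.0 / 3.958 = 126.32 → 126 viewers.

126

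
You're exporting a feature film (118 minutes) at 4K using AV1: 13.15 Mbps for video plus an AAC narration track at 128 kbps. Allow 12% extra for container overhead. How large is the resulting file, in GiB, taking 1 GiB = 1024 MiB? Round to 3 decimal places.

118 min = 7080 s
Audio: 128 kbps = 0.128 Mbps.
Total bitrate: 13.15 + 0.128 = 13.278 Mbps.
Stream data: 13.278 Mbps × 7080 s = 94008.2 Mb.
With 12% container overhead: ×1.12.
105,289 Mb = 13,161,153,600 bytes ÷ 1,073,741,824 = 12.26 GiB.

12.257 GiB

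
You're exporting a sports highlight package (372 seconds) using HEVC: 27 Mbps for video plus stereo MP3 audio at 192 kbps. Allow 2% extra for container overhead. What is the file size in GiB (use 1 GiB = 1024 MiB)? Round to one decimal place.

Audio: 192 kbps = 0.192 Mbps.
Total bitrate: 27 + 0.192 = 27.192 Mbps.
Stream data: 27.192 Mbps × 372 s = 10115.4 Mb.
With 2% container overhead: ×1.02.
10,318 Mb = 1,289,716,560 bytes ÷ 1,073,741,824 = 1.201 GiB.

1.2 GiB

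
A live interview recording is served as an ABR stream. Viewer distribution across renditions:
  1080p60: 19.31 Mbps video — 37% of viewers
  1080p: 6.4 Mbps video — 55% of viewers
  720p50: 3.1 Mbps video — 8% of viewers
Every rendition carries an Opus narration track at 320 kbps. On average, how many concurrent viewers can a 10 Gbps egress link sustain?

Audio: 320 kbps = 0.320 Mbps.
Average per-viewer bitrate: 0.37×19.630 + 0.55×6.720 + 0.08×3.420 = 11.233 Mbps.
10 Gbps = 10,000 Mbps; 10,000 / 11.233 = 890.26 → 890.

890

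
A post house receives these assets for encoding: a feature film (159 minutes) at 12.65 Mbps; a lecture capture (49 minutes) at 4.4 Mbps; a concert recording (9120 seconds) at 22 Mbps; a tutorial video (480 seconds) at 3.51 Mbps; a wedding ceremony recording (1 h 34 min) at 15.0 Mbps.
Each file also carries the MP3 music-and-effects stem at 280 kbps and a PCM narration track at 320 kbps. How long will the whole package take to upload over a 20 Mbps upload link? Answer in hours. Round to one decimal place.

6.1 hours

Audio total: 280 + 320 = 600 kbps = 0.600 Mbps.
feature film: 13.250 Mbps × 9540 s = 126405.0 Mb
lecture capture: 5.000 Mbps × 2940 s = 14700.0 Mb
concert recording: 22.600 Mbps × 9120 s = 206112.0 Mb
tutorial video: 4.110 Mbps × 480 s = 1972.8 Mb
wedding ceremony recording: 15.600 Mbps × 5640 s = 87984.0 Mb
Total: 437173.8 Mb = 54646.7 MB.
At 20 Mbps: 437173.8 / 20 = 21859 s ≈ 6.07 hours.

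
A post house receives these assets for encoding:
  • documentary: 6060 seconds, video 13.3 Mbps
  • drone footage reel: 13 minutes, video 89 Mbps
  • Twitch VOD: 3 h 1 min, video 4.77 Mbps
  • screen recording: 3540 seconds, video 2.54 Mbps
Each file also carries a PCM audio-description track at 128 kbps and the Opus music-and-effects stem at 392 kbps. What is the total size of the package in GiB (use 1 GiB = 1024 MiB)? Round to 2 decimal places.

25.83 GiB

Audio total: 128 + 392 = 520 kbps = 0.520 Mbps.
documentary: 13.820 Mbps × 6060 s = 83749.2 Mb
drone footage reel: 89.520 Mbps × 780 s = 69825.6 Mb
Twitch VOD: 5.290 Mbps × 10860 s = 57449.4 Mb
screen recording: 3.060 Mbps × 3540 s = 10832.4 Mb
Total: 221856.6 Mb = 27732.1 MB.
= 25.83 GiB.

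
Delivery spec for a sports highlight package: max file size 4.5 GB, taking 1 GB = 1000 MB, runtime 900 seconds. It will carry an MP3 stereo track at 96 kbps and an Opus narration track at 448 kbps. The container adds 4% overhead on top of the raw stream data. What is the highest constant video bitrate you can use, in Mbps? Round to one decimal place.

37.9 Mbps

Budget: 4.5 GB = 36000.0 Mb.
Stream payload after overhead: 36000.0 / 1.04 = 34615.4 Mb.
Total bitrate budget: 34615.4 Mb / 900 s = 38.462 Mbps.
Audio total: 96 + 448 = 544 kbps = 0.544 Mbps.
Video: 38.462 − 0.544 = 37.918 Mbps.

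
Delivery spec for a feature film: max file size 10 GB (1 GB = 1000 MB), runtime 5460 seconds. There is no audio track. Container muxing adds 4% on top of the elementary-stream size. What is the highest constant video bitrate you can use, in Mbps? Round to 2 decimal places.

14.09 Mbps

Budget: 10 GB = 80000.0 Mb.
Stream payload after overhead: 80000.0 / 1.04 = 76923.1 Mb.
Total bitrate budget: 76923.1 Mb / 5460 s = 14.088 Mbps.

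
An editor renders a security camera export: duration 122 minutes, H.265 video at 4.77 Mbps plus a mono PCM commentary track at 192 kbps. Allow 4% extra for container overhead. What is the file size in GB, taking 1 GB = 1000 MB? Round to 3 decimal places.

4.722 GB

122 min = 7320 s
Audio: 192 kbps = 0.192 Mbps.
Total bitrate: 4.77 + 0.192 = 4.962 Mbps.
Stream data: 4.962 Mbps × 7320 s = 36321.8 Mb.
With 4% container overhead: ×1.04.
37,775 Mb ÷ 8 = 4,722 MB → 4.722 GB.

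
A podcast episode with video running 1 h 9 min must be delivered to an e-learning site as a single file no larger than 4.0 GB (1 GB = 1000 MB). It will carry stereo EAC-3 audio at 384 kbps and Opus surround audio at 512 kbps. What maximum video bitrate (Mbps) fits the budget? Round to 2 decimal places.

6.83 Mbps

Budget: 4.0 GB = 32000.0 Mb.
1 h 9 min = 69 min = 4140 s
Total bitrate budget: 32000.0 Mb / 4140 s = 7.729 Mbps.
Audio total: 384 + 512 = 896 kbps = 0.896 Mbps.
Video: 7.729 − 0.896 = 6.833 Mbps.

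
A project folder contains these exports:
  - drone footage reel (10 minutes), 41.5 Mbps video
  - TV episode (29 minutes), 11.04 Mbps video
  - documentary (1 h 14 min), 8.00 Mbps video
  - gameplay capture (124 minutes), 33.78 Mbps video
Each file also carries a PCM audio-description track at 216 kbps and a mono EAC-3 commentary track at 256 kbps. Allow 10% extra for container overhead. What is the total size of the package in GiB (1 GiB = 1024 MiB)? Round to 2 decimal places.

43.24 GiB

Audio total: 216 + 256 = 472 kbps = 0.472 Mbps.
drone footage reel: 41.972 Mbps × 600 s × 1.10 = 27701.5 Mb
TV episode: 11.512 Mbps × 1740 s × 1.10 = 22034.0 Mb
documentary: 8.472 Mbps × 4440 s × 1.10 = 41377.2 Mb
gameplay capture: 34.252 Mbps × 7440 s × 1.10 = 280318.4 Mb
Total: 371431.1 Mb = 46428.9 MB.
= 43.24 GiB.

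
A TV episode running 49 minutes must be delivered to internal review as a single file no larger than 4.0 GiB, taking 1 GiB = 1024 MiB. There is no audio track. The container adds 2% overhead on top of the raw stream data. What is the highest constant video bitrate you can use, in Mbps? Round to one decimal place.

Budget: 4.0 GiB = 34359.7 Mb.
Stream payload after overhead: 34359.7 / 1.02 = 33686.0 Mb.
49 min = 2940 s
Total bitrate budget: 33686.0 Mb / 2940 s = 11.458 Mbps.

11.5 Mbps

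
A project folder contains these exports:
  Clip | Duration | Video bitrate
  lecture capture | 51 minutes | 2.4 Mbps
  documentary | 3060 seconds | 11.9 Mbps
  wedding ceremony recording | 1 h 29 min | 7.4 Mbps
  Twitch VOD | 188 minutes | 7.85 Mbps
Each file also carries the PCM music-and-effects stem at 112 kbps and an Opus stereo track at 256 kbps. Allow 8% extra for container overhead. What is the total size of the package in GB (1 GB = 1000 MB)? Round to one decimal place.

24.3 GB

Audio total: 112 + 256 = 368 kbps = 0.368 Mbps.
lecture capture: 2.768 Mbps × 3060 s × 1.08 = 9147.7 Mb
documentary: 12.268 Mbps × 3060 s × 1.08 = 40543.3 Mb
wedding ceremony recording: 7.768 Mbps × 5340 s × 1.08 = 44799.6 Mb
Twitch VOD: 8.218 Mbps × 11280 s × 1.08 = 100115.0 Mb
Total: 194605.5 Mb = 24325.7 MB.
= 24.33 GB.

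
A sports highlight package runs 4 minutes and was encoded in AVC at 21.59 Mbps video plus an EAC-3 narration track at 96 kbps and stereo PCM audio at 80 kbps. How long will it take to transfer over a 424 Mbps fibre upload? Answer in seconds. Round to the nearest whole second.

12 seconds

4 min = 240 s
Audio total: 96 + 80 = 176 kbps = 0.176 Mbps.
Total bitrate: 21.766 Mbps.
File: 21.766 Mbps × 240 s = 5223.8 Mb.
At 424 Mbps: 5223.8 / 424 = 12.3 s ≈ 12.3 seconds.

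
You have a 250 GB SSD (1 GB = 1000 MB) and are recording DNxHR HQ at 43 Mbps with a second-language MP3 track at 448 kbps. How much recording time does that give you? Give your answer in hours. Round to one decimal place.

Audio: 448 kbps = 0.448 Mbps.
Total bitrate: 43 + 0.448 = 43.448 Mbps.
Capacity: 250 GB = 2,000,000 Mb.
Recording time: 2,000,000 / 43.448 = 46,032 s ≈ 12.8 hours.

12.8 hours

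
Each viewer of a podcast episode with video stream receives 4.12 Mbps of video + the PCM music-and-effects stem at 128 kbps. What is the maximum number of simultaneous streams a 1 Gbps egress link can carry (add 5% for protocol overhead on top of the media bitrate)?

Audio: 128 kbps = 0.128 Mbps.
Per-viewer media rate: 4.248 Mbps.
On the wire with 5% overhead: 4.460 Mbps.
1 Gbps = 1,000 Mbps; 1,000 / 4.460 = 224.20 → 224 viewers.

224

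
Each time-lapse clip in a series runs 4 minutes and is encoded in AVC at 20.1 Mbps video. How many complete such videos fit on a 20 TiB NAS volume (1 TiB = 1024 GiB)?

4 min = 240 s
Per item: 20.100 Mbps × 240 s = 4,824 Mb = 603.0 MB.
Capacity: 20 TiB = 175,921,860 Mb; 36468.05 items → 36468 complete.

36468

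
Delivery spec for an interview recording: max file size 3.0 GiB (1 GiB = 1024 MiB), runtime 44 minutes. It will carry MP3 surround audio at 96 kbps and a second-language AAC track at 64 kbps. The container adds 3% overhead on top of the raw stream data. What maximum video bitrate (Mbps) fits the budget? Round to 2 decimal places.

9.32 Mbps

Budget: 3.0 GiB = 25769.8 Mb.
Stream payload after overhead: 25769.8 / 1.03 = 25019.2 Mb.
44 min = 2640 s
Total bitrate budget: 25019.2 Mb / 2640 s = 9.477 Mbps.
Audio total: 96 + 64 = 160 kbps = 0.160 Mbps.
Video: 9.477 − 0.160 = 9.317 Mbps.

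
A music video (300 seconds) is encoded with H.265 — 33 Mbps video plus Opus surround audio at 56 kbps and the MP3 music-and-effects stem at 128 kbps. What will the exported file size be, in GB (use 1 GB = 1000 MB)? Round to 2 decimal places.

1.24 GB

Audio total: 56 + 128 = 184 kbps = 0.184 Mbps.
Total bitrate: 33 + 0.184 = 33.184 Mbps.
Stream data: 33.184 Mbps × 300 s = 9955.2 Mb.
9,955 Mb ÷ 8 = 1,244 MB → 1.244 GB.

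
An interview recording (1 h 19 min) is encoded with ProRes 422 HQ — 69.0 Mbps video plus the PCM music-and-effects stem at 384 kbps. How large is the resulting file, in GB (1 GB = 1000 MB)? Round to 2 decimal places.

1 h 19 min = 79 min = 4740 s
Audio: 384 kbps = 0.384 Mbps.
Total bitrate: 69.0 + 0.384 = 69.384 Mbps.
Stream data: 69.384 Mbps × 4740 s = 328880.2 Mb.
328,880 Mb ÷ 8 = 41,110 MB → 41.11 GB.

41.11 GB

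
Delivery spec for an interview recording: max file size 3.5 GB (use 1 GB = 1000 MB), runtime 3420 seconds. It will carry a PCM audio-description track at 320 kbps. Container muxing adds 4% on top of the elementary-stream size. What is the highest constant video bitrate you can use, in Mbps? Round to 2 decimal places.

7.55 Mbps

Budget: 3.5 GB = 28000.0 Mb.
Stream payload after overhead: 28000.0 / 1.04 = 26923.1 Mb.
Total bitrate budget: 26923.1 Mb / 3420 s = 7.872 Mbps.
Audio: 320 kbps = 0.320 Mbps.
Video: 7.872 − 0.320 = 7.552 Mbps.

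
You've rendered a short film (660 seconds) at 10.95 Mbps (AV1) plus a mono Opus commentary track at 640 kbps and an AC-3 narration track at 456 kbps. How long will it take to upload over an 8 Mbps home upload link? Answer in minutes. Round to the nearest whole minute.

17 minutes

Audio total: 640 + 456 = 1096 kbps = 1.096 Mbps.
Total bitrate: 12.046 Mbps.
File: 12.046 Mbps × 660 s = 7950.4 Mb.
At 8 Mbps: 7950.4 / 8 = 993.8 s ≈ 16.6 minutes.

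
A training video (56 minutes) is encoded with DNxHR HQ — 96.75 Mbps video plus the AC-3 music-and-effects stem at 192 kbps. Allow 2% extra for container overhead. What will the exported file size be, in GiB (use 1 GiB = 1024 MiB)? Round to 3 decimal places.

56 min = 3360 s
Audio: 192 kbps = 0.192 Mbps.
Total bitrate: 96.75 + 0.192 = 96.942 Mbps.
Stream data: 96.942 Mbps × 3360 s = 325725.1 Mb.
With 2% container overhead: ×1.02.
332,240 Mb = 41,529,952,800 bytes ÷ 1,073,741,824 = 38.68 GiB.

38.678 GiB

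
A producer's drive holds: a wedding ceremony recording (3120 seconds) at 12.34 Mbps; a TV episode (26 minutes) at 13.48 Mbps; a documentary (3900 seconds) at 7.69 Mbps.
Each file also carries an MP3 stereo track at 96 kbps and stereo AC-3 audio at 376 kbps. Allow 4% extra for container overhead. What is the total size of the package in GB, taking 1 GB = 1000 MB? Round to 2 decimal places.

Audio total: 96 + 376 = 472 kbps = 0.472 Mbps.
wedding ceremony recording: 12.812 Mbps × 3120 s × 1.04 = 41572.4 Mb
TV episode: 13.952 Mbps × 1560 s × 1.04 = 22635.7 Mb
documentary: 8.162 Mbps × 3900 s × 1.04 = 33105.1 Mb
Total: 97313.2 Mb = 12164.1 MB.
= 12.16 GB.

12.16 GB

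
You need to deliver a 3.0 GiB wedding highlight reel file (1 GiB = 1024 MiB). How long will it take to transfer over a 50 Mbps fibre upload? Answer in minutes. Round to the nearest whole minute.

File: 3.0 GiB = 25769.8 Mb.
At 50 Mbps: 25769.8 / 50 = 515.4 s ≈ 8.59 minutes.

9 minutes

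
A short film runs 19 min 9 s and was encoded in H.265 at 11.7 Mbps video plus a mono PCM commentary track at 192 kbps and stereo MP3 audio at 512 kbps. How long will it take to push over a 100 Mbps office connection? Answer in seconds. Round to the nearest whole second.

19 min 9 s = 1149 s
Audio total: 192 + 512 = 704 kbps = 0.704 Mbps.
Total bitrate: 12.404 Mbps.
File: 12.404 Mbps × 1149 s = 14252.2 Mb.
At 100 Mbps: 14252.2 / 100 = 142.5 s ≈ 143 seconds.

143 seconds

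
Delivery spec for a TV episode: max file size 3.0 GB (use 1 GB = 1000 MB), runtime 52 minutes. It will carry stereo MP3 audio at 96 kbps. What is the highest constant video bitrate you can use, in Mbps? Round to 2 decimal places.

Budget: 3.0 GB = 24000.0 Mb.
52 min = 3120 s
Total bitrate budget: 24000.0 Mb / 3120 s = 7.692 Mbps.
Audio: 96 kbps = 0.096 Mbps.
Video: 7.692 − 0.096 = 7.596 Mbps.

7.60 Mbps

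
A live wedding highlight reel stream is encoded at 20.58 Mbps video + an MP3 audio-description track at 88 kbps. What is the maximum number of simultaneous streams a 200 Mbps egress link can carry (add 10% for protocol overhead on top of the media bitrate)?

8

Audio: 88 kbps = 0.088 Mbps.
Per-viewer media rate: 20.668 Mbps.
On the wire with 10% overhead: 22.735 Mbps.
200 Mbps = 200.0 Mbps; 200.0 / 22.735 = 8.80 → 8 viewers.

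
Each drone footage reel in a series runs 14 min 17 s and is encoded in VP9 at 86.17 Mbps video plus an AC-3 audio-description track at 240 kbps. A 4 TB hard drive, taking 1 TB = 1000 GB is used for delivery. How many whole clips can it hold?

432

14 min 17 s = 857 s
Audio: 240 kbps = 0.240 Mbps.
Total bitrate: 86.410 Mbps.
Per item: 86.410 Mbps × 857 s = 74,053 Mb = 9,257 MB.
Capacity: 4 TB = 32,000,000 Mb; 432.12 items → 432 complete.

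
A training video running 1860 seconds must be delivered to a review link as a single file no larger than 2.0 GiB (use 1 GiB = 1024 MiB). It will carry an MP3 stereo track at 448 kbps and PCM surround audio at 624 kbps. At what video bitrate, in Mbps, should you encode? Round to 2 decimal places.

Budget: 2.0 GiB = 17179.9 Mb.
Total bitrate budget: 17179.9 Mb / 1860 s = 9.236 Mbps.
Audio total: 448 + 624 = 1072 kbps = 1.072 Mbps.
Video: 9.236 − 1.072 = 8.164 Mbps.

8.16 Mbps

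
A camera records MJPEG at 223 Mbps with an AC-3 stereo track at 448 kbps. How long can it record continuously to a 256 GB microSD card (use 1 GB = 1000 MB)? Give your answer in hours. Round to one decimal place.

2.5 hours

Audio: 448 kbps = 0.448 Mbps.
Total bitrate: 223 + 0.448 = 223.448 Mbps.
Capacity: 256 GB = 2,048,000 Mb.
Recording time: 2,048,000 / 223.448 = 9,165 s ≈ 2.55 hours.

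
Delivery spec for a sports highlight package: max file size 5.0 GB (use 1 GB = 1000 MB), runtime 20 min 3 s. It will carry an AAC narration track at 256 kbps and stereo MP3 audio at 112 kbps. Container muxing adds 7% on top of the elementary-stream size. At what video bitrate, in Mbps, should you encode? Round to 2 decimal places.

Budget: 5.0 GB = 40000.0 Mb.
Stream payload after overhead: 40000.0 / 1.07 = 37383.2 Mb.
20 min 3 s = 1203 s
Total bitrate budget: 37383.2 Mb / 1203 s = 31.075 Mbps.
Audio total: 256 + 112 = 368 kbps = 0.368 Mbps.
Video: 31.075 − 0.368 = 30.707 Mbps.

30.71 Mbps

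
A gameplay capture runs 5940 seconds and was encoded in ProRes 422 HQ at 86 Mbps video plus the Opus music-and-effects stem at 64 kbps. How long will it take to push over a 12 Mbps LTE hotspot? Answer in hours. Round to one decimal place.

11.8 hours

Audio: 64 kbps = 0.064 Mbps.
Total bitrate: 86.064 Mbps.
File: 86.064 Mbps × 5940 s = 511220.2 Mb.
At 12 Mbps: 511220.2 / 12 = 42601.7 s ≈ 11.8 hours.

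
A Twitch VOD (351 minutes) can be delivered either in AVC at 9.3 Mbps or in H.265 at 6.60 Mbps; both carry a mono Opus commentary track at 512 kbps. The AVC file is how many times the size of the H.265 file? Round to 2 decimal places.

351 min = 21060 s
Audio: 512 kbps = 0.512 Mbps.
AVC: 9.812 Mbps × 21060 s = 206640.7 Mb = 25.830 GB.
H.265: 7.112 Mbps × 21060 s = 149778.7 Mb = 18.722 GB.
Ratio: 25.830 / 18.722 = 1.380.

1.38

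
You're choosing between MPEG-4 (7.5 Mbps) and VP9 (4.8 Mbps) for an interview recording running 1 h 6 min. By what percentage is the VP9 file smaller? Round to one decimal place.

36.0%

1 h 6 min = 66 min = 3960 s
MPEG-4: 7.500 Mbps × 3960 s = 29700.0 Mb = 3.712 GB.
VP9: 4.800 Mbps × 3960 s = 19008.0 Mb = 2.376 GB.
Reduction: (1 − 2.376/3.712) × 100 = 36.00%.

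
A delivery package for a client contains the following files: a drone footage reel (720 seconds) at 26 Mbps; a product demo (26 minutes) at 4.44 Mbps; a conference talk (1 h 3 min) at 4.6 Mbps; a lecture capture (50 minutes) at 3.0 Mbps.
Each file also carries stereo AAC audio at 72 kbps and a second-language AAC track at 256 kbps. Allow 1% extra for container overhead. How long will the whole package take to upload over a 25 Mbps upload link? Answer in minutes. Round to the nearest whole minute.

Audio total: 72 + 256 = 328 kbps = 0.328 Mbps.
drone footage reel: 26.328 Mbps × 720 s × 1.01 = 19145.7 Mb
product demo: 4.768 Mbps × 1560 s × 1.01 = 7512.5 Mb
conference talk: 4.928 Mbps × 3780 s × 1.01 = 18814.1 Mb
lecture capture: 3.328 Mbps × 3000 s × 1.01 = 10083.8 Mb
Total: 55556.1 Mb = 6944.5 MB.
At 25 Mbps: 55556.1 / 25 = 2222 s ≈ 37 minutes.

37 minutes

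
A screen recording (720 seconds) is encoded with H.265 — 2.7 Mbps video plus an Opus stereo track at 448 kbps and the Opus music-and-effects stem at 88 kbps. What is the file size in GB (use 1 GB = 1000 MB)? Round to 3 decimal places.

0.291 GB

Audio total: 448 + 88 = 536 kbps = 0.536 Mbps.
Total bitrate: 2.7 + 0.536 = 3.236 Mbps.
Stream data: 3.236 Mbps × 720 s = 2329.9 Mb.
2,330 Mb ÷ 8 = 291.2 MB → 0.2912 GB.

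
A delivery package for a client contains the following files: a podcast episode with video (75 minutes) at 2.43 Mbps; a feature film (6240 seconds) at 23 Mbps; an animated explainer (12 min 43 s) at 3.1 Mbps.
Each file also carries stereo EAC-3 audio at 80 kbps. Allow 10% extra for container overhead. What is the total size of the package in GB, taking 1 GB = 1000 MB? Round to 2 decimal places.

Audio: 80 kbps = 0.080 Mbps.
podcast episode with video: 2.510 Mbps × 4500 s × 1.10 = 12424.5 Mb
feature film: 23.080 Mbps × 6240 s × 1.10 = 158421.1 Mb
animated explainer: 3.180 Mbps × 763 s × 1.10 = 2669.0 Mb
Total: 173514.6 Mb = 21689.3 MB.
= 21.69 GB.

21.69 GB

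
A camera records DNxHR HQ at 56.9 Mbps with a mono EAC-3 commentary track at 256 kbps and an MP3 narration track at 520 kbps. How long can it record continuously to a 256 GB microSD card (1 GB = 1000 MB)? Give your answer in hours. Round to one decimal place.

9.9 hours

Audio total: 256 + 520 = 776 kbps = 0.776 Mbps.
Total bitrate: 56.9 + 0.776 = 57.676 Mbps.
Capacity: 256 GB = 2,048,000 Mb.
Recording time: 2,048,000 / 57.676 = 35,509 s ≈ 9.86 hours.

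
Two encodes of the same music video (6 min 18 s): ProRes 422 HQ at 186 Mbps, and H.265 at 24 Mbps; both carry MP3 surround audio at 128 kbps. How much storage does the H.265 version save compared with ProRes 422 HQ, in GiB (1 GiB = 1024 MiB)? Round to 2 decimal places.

7.13 GiB

6 min 18 s = 378 s
Audio: 128 kbps = 0.128 Mbps.
ProRes 422 HQ: 186.128 Mbps × 378 s = 70356.4 Mb = 8.191 GiB.
H.265: 24.128 Mbps × 378 s = 9120.4 Mb = 1.062 GiB.
Saving: 8.191 − 1.062 = 7.129 GiB.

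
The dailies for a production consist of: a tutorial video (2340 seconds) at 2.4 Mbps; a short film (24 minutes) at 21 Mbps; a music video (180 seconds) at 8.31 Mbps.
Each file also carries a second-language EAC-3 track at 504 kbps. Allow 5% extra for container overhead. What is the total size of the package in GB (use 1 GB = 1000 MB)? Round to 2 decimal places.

5.16 GB

Audio: 504 kbps = 0.504 Mbps.
tutorial video: 2.904 Mbps × 2340 s × 1.05 = 7135.1 Mb
short film: 21.504 Mbps × 1440 s × 1.05 = 32514.0 Mb
music video: 8.814 Mbps × 180 s × 1.05 = 1665.8 Mb
Total: 41315.0 Mb = 5164.4 MB.
= 5.164 GB.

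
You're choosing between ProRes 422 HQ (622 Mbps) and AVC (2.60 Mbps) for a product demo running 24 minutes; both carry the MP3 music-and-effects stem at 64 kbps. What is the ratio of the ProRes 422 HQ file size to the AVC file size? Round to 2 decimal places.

233.51

24 min = 1440 s
Audio: 64 kbps = 0.064 Mbps.
ProRes 422 HQ: 622.064 Mbps × 1440 s = 895772.2 Mb = 111.972 GB.
AVC: 2.664 Mbps × 1440 s = 3836.2 Mb = 0.480 GB.
Ratio: 111.972 / 0.480 = 233.508.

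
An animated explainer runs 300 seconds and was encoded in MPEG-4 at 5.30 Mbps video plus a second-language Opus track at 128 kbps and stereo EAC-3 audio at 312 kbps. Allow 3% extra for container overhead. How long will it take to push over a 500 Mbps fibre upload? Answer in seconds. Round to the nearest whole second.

4 seconds

Audio total: 128 + 312 = 440 kbps = 0.440 Mbps.
Total bitrate: 5.740 Mbps.
File: 5.740 Mbps × 300 s = 1722.0 Mb.
With 3% container overhead: ×1.03. → 1773.7 Mb.
At 500 Mbps: 1773.7 / 500 = 3.5 s ≈ 3.55 seconds.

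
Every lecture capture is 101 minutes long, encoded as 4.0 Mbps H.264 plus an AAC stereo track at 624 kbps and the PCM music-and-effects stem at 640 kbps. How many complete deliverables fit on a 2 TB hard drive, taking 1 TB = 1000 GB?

101 min = 6060 s
Audio total: 624 + 640 = 1264 kbps = 1.264 Mbps.
Total bitrate: 5.264 Mbps.
Per item: 5.264 Mbps × 6060 s = 31,900 Mb = 3,987 MB.
Capacity: 2 TB = 16,000,000 Mb; 501.57 items → 501 complete.

501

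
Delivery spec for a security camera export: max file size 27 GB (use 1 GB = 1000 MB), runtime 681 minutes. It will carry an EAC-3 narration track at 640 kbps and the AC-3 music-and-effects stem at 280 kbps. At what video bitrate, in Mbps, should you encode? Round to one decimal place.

4.4 Mbps

Budget: 27 GB = 216000.0 Mb.
681 min = 40860 s
Total bitrate budget: 216000.0 Mb / 40860 s = 5.286 Mbps.
Audio total: 640 + 280 = 920 kbps = 0.920 Mbps.
Video: 5.286 − 0.920 = 4.366 Mbps.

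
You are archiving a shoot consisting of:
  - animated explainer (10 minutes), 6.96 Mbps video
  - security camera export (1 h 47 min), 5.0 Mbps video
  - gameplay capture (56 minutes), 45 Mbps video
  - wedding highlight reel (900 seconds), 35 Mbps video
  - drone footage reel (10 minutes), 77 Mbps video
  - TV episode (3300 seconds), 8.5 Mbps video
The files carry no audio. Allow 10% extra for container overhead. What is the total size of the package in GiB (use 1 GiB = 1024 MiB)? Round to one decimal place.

37.5 GiB

animated explainer: 6.960 Mbps × 600 s × 1.10 = 4593.6 Mb
security camera export: 5.000 Mbps × 6420 s × 1.10 = 35310.0 Mb
gameplay capture: 45.000 Mbps × 3360 s × 1.10 = 166320.0 Mb
wedding highlight reel: 35.000 Mbps × 900 s × 1.10 = 34650.0 Mb
drone footage reel: 77.000 Mbps × 600 s × 1.10 = 50820.0 Mb
TV episode: 8.500 Mbps × 3300 s × 1.10 = 30855.0 Mb
Total: 322548.6 Mb = 40318.6 MB.
= 37.55 GiB.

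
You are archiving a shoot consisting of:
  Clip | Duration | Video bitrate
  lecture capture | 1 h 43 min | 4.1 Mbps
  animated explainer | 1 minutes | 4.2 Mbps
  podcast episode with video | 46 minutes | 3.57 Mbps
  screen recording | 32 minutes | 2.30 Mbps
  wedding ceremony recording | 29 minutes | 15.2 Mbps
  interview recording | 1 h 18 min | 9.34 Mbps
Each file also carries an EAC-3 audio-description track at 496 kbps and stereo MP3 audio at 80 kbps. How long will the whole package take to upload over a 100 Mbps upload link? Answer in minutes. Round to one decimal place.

20.0 minutes

Audio total: 496 + 80 = 576 kbps = 0.576 Mbps.
lecture capture: 4.676 Mbps × 6180 s = 28897.7 Mb
animated explainer: 4.776 Mbps × 60 s = 286.6 Mb
podcast episode with video: 4.146 Mbps × 2760 s = 11443.0 Mb
screen recording: 2.876 Mbps × 1920 s = 5521.9 Mb
wedding ceremony recording: 15.776 Mbps × 1740 s = 27450.2 Mb
interview recording: 9.916 Mbps × 4680 s = 46406.9 Mb
Total: 120006.2 Mb = 15000.8 MB.
At 100 Mbps: 120006.2 / 100 = 1200 s ≈ 20 minutes.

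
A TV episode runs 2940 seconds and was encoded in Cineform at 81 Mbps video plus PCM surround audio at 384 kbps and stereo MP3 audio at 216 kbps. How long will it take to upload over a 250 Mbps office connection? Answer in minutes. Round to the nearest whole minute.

Audio total: 384 + 216 = 600 kbps = 0.600 Mbps.
Total bitrate: 81.600 Mbps.
File: 81.600 Mbps × 2940 s = 239904.0 Mb.
At 250 Mbps: 239904.0 / 250 = 959.6 s ≈ 16 minutes.

16 minutes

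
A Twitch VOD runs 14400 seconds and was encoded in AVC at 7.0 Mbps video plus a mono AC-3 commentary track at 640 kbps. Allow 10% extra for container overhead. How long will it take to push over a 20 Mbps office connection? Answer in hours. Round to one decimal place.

1.7 hours

Audio: 640 kbps = 0.640 Mbps.
Total bitrate: 7.640 Mbps.
File: 7.640 Mbps × 14400 s = 110016.0 Mb.
With 10% container overhead: ×1.10. → 121017.6 Mb.
At 20 Mbps: 121017.6 / 20 = 6050.9 s ≈ 1.68 hours.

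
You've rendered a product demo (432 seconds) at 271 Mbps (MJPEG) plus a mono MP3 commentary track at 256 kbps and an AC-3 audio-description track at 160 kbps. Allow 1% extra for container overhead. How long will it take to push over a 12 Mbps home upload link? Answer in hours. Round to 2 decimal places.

Audio total: 256 + 160 = 416 kbps = 0.416 Mbps.
Total bitrate: 271.416 Mbps.
File: 271.416 Mbps × 432 s = 117251.7 Mb.
With 1% container overhead: ×1.01. → 118424.2 Mb.
At 12 Mbps: 118424.2 / 12 = 9868.7 s ≈ 2.74 hours.

2.74 hours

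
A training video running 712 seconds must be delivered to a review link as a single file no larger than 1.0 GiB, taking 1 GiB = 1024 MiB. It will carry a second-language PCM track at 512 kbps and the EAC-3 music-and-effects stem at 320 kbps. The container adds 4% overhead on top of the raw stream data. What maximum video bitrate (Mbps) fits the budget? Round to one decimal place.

10.8 Mbps

Budget: 1.0 GiB = 8589.9 Mb.
Stream payload after overhead: 8589.9 / 1.04 = 8259.6 Mb.
Total bitrate budget: 8259.6 Mb / 712 s = 11.600 Mbps.
Audio total: 512 + 320 = 832 kbps = 0.832 Mbps.
Video: 11.600 − 0.832 = 10.768 Mbps.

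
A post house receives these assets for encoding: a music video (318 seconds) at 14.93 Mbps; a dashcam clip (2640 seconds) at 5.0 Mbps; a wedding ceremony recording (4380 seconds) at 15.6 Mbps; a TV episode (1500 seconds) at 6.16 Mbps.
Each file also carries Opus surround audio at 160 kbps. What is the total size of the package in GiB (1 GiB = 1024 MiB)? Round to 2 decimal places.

Audio: 160 kbps = 0.160 Mbps.
music video: 15.090 Mbps × 318 s = 4798.6 Mb
dashcam clip: 5.160 Mbps × 2640 s = 13622.4 Mb
wedding ceremony recording: 15.760 Mbps × 4380 s = 69028.8 Mb
TV episode: 6.320 Mbps × 1500 s = 9480.0 Mb
Total: 96929.8 Mb = 12116.2 MB.
= 11.28 GiB.

11.28 GiB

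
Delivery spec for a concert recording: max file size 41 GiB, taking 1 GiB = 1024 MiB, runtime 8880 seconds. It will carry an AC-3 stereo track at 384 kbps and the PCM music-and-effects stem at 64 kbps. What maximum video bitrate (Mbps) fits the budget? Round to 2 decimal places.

Budget: 41 GiB = 352187.3 Mb.
Total bitrate budget: 352187.3 Mb / 8880 s = 39.661 Mbps.
Audio total: 384 + 64 = 448 kbps = 0.448 Mbps.
Video: 39.661 − 0.448 = 39.213 Mbps.

39.21 Mbps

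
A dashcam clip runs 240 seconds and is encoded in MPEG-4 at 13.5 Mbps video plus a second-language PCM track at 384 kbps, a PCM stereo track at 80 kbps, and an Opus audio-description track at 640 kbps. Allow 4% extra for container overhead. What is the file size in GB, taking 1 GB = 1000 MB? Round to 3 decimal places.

Audio total: 384 + 80 + 640 = 1104 kbps = 1.104 Mbps.
Total bitrate: 13.5 + 1.104 = 14.604 Mbps.
Stream data: 14.604 Mbps × 240 s = 3505.0 Mb.
With 4% container overhead: ×1.04.
3,645 Mb ÷ 8 = 455.6 MB → 0.4556 GB.

0.456 GB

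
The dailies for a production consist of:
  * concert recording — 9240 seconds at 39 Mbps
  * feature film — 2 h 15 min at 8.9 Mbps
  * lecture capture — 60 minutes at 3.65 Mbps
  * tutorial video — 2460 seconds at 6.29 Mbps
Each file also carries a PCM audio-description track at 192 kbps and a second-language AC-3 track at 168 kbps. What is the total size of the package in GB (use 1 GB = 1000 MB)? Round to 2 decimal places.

58.69 GB

Audio total: 192 + 168 = 360 kbps = 0.360 Mbps.
concert recording: 39.360 Mbps × 9240 s = 363686.4 Mb
feature film: 9.260 Mbps × 8100 s = 75006.0 Mb
lecture capture: 4.010 Mbps × 3600 s = 14436.0 Mb
tutorial video: 6.650 Mbps × 2460 s = 16359.0 Mb
Total: 469487.4 Mb = 58685.9 MB.
= 58.69 GB.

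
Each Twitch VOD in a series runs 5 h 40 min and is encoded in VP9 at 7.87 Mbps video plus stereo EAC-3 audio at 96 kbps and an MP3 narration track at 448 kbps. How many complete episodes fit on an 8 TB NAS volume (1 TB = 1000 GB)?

372

5 h 40 min = 340 min = 20400 s
Audio total: 96 + 448 = 544 kbps = 0.544 Mbps.
Total bitrate: 8.414 Mbps.
Per item: 8.414 Mbps × 20400 s = 171,646 Mb = 21,456 MB.
Capacity: 8 TB = 64,000,000 Mb; 372.86 items → 372 complete.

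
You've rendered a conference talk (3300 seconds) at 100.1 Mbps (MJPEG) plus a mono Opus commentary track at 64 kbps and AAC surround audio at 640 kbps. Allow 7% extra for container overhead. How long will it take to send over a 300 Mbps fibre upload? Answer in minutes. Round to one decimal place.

19.8 minutes

Audio total: 64 + 640 = 704 kbps = 0.704 Mbps.
Total bitrate: 100.804 Mbps.
File: 100.804 Mbps × 3300 s = 332653.2 Mb.
With 7% container overhead: ×1.07. → 355938.9 Mb.
At 300 Mbps: 355938.9 / 300 = 1186.5 s ≈ 19.8 minutes.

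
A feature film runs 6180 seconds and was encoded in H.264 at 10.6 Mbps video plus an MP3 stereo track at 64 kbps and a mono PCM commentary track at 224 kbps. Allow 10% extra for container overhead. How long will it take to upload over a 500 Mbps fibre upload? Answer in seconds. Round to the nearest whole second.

148 seconds

Audio total: 64 + 224 = 288 kbps = 0.288 Mbps.
Total bitrate: 10.888 Mbps.
File: 10.888 Mbps × 6180 s = 67287.8 Mb.
With 10% container overhead: ×1.10. → 74016.6 Mb.
At 500 Mbps: 74016.6 / 500 = 148.0 s ≈ 148 seconds.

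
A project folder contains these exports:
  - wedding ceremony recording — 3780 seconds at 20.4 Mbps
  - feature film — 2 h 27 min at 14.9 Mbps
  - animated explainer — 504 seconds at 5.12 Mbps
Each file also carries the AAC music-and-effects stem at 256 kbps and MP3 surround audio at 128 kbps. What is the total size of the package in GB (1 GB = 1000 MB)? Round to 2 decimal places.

27.02 GB

Audio total: 256 + 128 = 384 kbps = 0.384 Mbps.
wedding ceremony recording: 20.784 Mbps × 3780 s = 78563.5 Mb
feature film: 15.284 Mbps × 8820 s = 134804.9 Mb
animated explainer: 5.504 Mbps × 504 s = 2774.0 Mb
Total: 216142.4 Mb = 27017.8 MB.
= 27.02 GB.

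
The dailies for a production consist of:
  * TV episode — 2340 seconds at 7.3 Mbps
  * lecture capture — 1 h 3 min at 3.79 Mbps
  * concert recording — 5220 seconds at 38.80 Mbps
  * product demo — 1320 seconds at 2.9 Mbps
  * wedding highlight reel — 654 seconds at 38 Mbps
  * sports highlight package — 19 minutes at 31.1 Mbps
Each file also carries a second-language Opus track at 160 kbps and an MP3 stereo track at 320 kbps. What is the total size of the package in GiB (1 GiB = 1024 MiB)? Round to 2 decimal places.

35.51 GiB

Audio total: 160 + 320 = 480 kbps = 0.480 Mbps.
TV episode: 7.780 Mbps × 2340 s = 18205.2 Mb
lecture capture: 4.270 Mbps × 3780 s = 16140.6 Mb
concert recording: 39.280 Mbps × 5220 s = 205041.6 Mb
product demo: 3.380 Mbps × 1320 s = 4461.6 Mb
wedding highlight reel: 38.480 Mbps × 654 s = 25165.9 Mb
sports highlight package: 31.580 Mbps × 1140 s = 36001.2 Mb
Total: 305016.1 Mb = 38127.0 MB.
= 35.51 GiB.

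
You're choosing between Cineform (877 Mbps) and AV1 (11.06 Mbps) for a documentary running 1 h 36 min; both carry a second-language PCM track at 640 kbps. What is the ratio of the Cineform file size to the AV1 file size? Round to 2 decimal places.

75.01

1 h 36 min = 96 min = 5760 s
Audio: 640 kbps = 0.640 Mbps.
Cineform: 877.640 Mbps × 5760 s = 5055206.4 Mb = 631.901 GB.
AV1: 11.700 Mbps × 5760 s = 67392.0 Mb = 8.424 GB.
Ratio: 631.901 / 8.424 = 75.012.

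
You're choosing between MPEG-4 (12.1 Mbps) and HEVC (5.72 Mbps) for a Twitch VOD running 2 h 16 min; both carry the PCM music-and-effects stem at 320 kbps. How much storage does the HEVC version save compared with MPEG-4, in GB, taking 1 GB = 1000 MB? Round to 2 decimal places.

2 h 16 min = 136 min = 8160 s
Audio: 320 kbps = 0.320 Mbps.
MPEG-4: 12.420 Mbps × 8160 s = 101347.2 Mb = 12.668 GB.
HEVC: 6.040 Mbps × 8160 s = 49286.4 Mb = 6.161 GB.
Saving: 12.668 − 6.161 = 6.508 GB.

6.51 GB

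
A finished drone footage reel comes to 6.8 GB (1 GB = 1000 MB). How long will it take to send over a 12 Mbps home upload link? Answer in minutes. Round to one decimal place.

75.6 minutes

File: 6.8 GB = 54400.0 Mb.
At 12 Mbps: 54400.0 / 12 = 4533.3 s ≈ 75.6 minutes.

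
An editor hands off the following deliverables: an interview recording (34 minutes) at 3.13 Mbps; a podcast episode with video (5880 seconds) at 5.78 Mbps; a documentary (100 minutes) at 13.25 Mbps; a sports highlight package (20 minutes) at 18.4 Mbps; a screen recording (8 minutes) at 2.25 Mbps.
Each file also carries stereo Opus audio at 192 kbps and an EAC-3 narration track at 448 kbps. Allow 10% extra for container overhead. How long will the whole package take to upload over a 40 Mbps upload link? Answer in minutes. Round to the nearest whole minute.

70 minutes

Audio total: 192 + 448 = 640 kbps = 0.640 Mbps.
interview recording: 3.770 Mbps × 2040 s × 1.10 = 8459.9 Mb
podcast episode with video: 6.420 Mbps × 5880 s × 1.10 = 41524.6 Mb
documentary: 13.890 Mbps × 6000 s × 1.10 = 91674.0 Mb
sports highlight package: 19.040 Mbps × 1200 s × 1.10 = 25132.8 Mb
screen recording: 2.890 Mbps × 480 s × 1.10 = 1525.9 Mb
Total: 168317.2 Mb = 21039.6 MB.
At 40 Mbps: 168317.2 / 40 = 4208 s ≈ 70.1 minutes.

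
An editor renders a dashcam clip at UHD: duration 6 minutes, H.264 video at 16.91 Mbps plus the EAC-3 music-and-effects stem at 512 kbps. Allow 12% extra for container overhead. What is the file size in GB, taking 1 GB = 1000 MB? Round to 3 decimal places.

0.878 GB

6 min = 360 s
Audio: 512 kbps = 0.512 Mbps.
Total bitrate: 16.91 + 0.512 = 17.422 Mbps.
Stream data: 17.422 Mbps × 360 s = 6271.9 Mb.
With 12% container overhead: ×1.12.
7,025 Mb ÷ 8 = 878.1 MB → 0.8781 GB.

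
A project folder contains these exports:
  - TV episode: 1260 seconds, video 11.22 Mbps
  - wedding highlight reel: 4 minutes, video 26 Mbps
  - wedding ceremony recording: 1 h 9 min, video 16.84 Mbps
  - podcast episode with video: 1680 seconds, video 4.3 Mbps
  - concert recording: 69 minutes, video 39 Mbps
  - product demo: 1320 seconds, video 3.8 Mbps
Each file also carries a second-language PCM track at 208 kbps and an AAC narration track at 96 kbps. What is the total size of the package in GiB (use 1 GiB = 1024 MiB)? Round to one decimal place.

Audio total: 208 + 96 = 304 kbps = 0.304 Mbps.
TV episode: 11.524 Mbps × 1260 s = 14520.2 Mb
wedding highlight reel: 26.304 Mbps × 240 s = 6313.0 Mb
wedding ceremony recording: 17.144 Mbps × 4140 s = 70976.2 Mb
podcast episode with video: 4.604 Mbps × 1680 s = 7734.7 Mb
concert recording: 39.304 Mbps × 4140 s = 162718.6 Mb
product demo: 4.104 Mbps × 1320 s = 5417.3 Mb
Total: 267679.9 Mb = 33460.0 MB.
= 31.16 GiB.

31.2 GiB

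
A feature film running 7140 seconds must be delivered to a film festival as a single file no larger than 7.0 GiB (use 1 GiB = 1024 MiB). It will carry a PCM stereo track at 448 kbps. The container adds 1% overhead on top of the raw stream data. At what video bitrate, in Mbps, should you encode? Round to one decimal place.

7.9 Mbps

Budget: 7.0 GiB = 60129.5 Mb.
Stream payload after overhead: 60129.5 / 1.01 = 59534.2 Mb.
Total bitrate budget: 59534.2 Mb / 7140 s = 8.338 Mbps.
Audio: 448 kbps = 0.448 Mbps.
Video: 8.338 − 0.448 = 7.890 Mbps.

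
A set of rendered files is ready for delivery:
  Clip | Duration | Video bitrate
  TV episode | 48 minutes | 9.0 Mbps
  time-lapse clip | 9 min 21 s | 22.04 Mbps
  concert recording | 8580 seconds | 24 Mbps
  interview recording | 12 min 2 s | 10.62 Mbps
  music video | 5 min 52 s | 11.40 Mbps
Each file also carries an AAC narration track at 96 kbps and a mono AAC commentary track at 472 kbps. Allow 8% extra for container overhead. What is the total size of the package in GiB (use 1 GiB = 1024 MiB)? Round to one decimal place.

33.1 GiB

Audio total: 96 + 472 = 568 kbps = 0.568 Mbps.
TV episode: 9.568 Mbps × 2880 s × 1.08 = 29760.3 Mb
time-lapse clip: 22.608 Mbps × 561 s × 1.08 = 13697.7 Mb
concert recording: 24.568 Mbps × 8580 s × 1.08 = 227656.9 Mb
interview recording: 11.188 Mbps × 722 s × 1.08 = 8724.0 Mb
music video: 11.968 Mbps × 352 s × 1.08 = 4549.8 Mb
Total: 284388.7 Mb = 35548.6 MB.
= 33.11 GiB.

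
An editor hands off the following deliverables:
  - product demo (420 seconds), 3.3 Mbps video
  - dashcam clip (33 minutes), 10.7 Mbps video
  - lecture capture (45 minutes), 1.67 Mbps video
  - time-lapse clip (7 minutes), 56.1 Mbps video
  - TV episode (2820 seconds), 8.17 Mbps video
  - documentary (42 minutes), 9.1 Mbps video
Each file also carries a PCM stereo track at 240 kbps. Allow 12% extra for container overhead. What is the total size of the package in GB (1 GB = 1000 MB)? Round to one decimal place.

Audio: 240 kbps = 0.240 Mbps.
product demo: 3.540 Mbps × 420 s × 1.12 = 1665.2 Mb
dashcam clip: 10.940 Mbps × 1980 s × 1.12 = 24260.5 Mb
lecture capture: 1.910 Mbps × 2700 s × 1.12 = 5775.8 Mb
time-lapse clip: 56.340 Mbps × 420 s × 1.12 = 26502.3 Mb
TV episode: 8.410 Mbps × 2820 s × 1.12 = 26562.1 Mb
documentary: 9.340 Mbps × 2520 s × 1.12 = 26361.2 Mb
Total: 111127.3 Mb = 13890.9 MB.
= 13.89 GB.

13.9 GB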